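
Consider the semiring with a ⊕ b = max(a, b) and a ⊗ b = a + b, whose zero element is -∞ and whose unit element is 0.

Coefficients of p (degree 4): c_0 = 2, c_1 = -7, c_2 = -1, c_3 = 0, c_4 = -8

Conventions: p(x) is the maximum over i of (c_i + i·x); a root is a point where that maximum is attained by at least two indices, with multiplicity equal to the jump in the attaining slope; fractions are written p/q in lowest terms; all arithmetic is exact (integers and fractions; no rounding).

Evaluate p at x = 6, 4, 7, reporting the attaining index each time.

p(6) = max(2+0·6=2, -7+1·6=-1, -1+2·6=11, 0+3·6=18, -8+4·6=16) = 18 (attained by i=3)
p(4) = max(2+0·4=2, -7+1·4=-3, -1+2·4=7, 0+3·4=12, -8+4·4=8) = 12 (attained by i=3)
p(7) = max(2+0·7=2, -7+1·7=0, -1+2·7=13, 0+3·7=21, -8+4·7=20) = 21 (attained by i=3)
Answer: p(6) = 18; p(4) = 12; p(7) = 21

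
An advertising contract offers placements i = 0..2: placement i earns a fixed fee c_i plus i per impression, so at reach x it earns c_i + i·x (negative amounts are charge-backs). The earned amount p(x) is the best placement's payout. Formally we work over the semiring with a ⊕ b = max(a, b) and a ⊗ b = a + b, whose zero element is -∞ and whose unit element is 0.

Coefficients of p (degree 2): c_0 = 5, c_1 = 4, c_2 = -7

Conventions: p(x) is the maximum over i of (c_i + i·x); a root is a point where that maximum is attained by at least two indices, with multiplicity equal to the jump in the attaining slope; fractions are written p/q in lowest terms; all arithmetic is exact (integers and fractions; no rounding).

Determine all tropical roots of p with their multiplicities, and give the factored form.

hull edge (i=0, c=5) to (i=1, c=4): slope -1, span 1
hull edge (i=1, c=4) to (i=2, c=-7): slope -11, span 1
Factored form: p(x) = -7 ⊗ (x ⊕ 1) ⊗ (x ⊕ 11)
Answer: roots = 1 (mult 1), 11 (mult 1)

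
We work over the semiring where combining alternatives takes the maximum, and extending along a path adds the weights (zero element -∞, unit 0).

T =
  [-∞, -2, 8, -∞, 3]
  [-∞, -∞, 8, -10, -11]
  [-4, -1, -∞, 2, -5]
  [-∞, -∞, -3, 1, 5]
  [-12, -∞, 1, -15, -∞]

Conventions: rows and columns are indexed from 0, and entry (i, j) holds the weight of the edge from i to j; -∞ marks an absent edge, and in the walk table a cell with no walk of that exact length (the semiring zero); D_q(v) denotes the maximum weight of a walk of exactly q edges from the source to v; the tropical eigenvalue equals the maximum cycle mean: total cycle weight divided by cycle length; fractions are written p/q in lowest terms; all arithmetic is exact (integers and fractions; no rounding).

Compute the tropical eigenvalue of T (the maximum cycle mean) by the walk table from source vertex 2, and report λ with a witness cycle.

q=0: [-∞, -∞, 0, -∞, -∞]
q=1: [-4, -1, -∞, 2, -5]
q=2: [-17, -6, 7, 3, 7]
q=3: [3, 6, 8, 9, 8]
q=4: [4, 7, 14, 10, 14]
q=5: [10, 13, 15, 16, 15]
Optimal cycle mean attained by: cycle 1->2->1, total 8 + (-1), length 2.
Answer: λ = 7/2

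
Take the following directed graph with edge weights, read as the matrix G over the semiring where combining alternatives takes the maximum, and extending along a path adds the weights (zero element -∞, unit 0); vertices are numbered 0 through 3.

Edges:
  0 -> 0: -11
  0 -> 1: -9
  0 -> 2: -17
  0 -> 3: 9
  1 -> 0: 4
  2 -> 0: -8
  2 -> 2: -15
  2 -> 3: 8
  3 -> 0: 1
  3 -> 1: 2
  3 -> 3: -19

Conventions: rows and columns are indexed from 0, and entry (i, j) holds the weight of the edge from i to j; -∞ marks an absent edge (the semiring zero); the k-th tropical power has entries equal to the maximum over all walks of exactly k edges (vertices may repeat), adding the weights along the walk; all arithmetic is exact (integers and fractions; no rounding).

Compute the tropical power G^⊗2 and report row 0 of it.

G^⊗2:
  [10, 11, -28, -2]
  [-7, -5, -13, 13]
  [9, 10, -25, 1]
  [6, -8, -16, 10]
Answer: row 0 of G^⊗2 = [10, 11, -28, -2]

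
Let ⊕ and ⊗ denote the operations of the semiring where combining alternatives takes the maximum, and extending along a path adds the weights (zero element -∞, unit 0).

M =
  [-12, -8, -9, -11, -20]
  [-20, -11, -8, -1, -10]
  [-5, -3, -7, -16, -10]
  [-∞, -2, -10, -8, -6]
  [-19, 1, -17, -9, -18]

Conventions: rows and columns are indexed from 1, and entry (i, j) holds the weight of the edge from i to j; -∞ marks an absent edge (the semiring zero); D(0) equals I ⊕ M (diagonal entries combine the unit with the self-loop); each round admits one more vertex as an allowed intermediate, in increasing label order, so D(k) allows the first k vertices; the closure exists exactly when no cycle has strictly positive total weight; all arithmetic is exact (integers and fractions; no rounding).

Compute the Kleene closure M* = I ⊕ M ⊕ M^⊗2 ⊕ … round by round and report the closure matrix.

D(0):
  [0, -8, -9, -11, -20]
  [-20, 0, -8, -1, -10]
  [-5, -3, 0, -16, -10]
  [-∞, -2, -10, 0, -6]
  [-19, 1, -17, -9, 0]
D(1):
  [0, -8, -9, -11, -20]
  [-20, 0, -8, -1, -10]
  [-5, -3, 0, -16, -10]
  [-∞, -2, -10, 0, -6]
  [-19, 1, -17, -9, 0]
D(2):
  [0, -8, -9, -9, -18]
  [-20, 0, -8, -1, -10]
  [-5, -3, 0, -4, -10]
  [-22, -2, -10, 0, -6]
  [-19, 1, -7, 0, 0]
D(3):
  [0, -8, -9, -9, -18]
  [-13, 0, -8, -1, -10]
  [-5, -3, 0, -4, -10]
  [-15, -2, -10, 0, -6]
  [-12, 1, -7, 0, 0]
D(4):
  [0, -8, -9, -9, -15]
  [-13, 0, -8, -1, -7]
  [-5, -3, 0, -4, -10]
  [-15, -2, -10, 0, -6]
  [-12, 1, -7, 0, 0]
D(5):
  [0, -8, -9, -9, -15]
  [-13, 0, -8, -1, -7]
  [-5, -3, 0, -4, -10]
  [-15, -2, -10, 0, -6]
  [-12, 1, -7, 0, 0]
Answer: M* = [[0, -8, -9, -9, -15], [-13, 0, -8, -1, -7], [-5, -3, 0, -4, -10], [-15, -2, -10, 0, -6], [-12, 1, -7, 0, 0]]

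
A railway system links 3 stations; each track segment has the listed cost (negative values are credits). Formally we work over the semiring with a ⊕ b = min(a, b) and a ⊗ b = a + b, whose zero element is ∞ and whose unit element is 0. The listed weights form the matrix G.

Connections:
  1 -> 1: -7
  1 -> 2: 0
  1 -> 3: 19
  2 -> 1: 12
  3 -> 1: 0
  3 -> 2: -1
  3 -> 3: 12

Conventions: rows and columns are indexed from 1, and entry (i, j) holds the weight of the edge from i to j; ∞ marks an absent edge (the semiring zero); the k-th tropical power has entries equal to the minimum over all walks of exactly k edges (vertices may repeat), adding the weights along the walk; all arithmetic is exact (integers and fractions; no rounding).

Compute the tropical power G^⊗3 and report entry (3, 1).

G^⊗2:
  [-14, -7, 12]
  [5, 12, 31]
  [-7, 0, 19]
G^⊗3:
  [-21, -14, 5]
  [-2, 5, 24]
  [-14, -7, 12]
Key observation: the optimum is the walk 3->1->1->1, with weight 0 + (-7) + (-7) = -14.
Optimal value attained by: walk 3->1->1->1.
Answer: (G^⊗3)[3][1] = -14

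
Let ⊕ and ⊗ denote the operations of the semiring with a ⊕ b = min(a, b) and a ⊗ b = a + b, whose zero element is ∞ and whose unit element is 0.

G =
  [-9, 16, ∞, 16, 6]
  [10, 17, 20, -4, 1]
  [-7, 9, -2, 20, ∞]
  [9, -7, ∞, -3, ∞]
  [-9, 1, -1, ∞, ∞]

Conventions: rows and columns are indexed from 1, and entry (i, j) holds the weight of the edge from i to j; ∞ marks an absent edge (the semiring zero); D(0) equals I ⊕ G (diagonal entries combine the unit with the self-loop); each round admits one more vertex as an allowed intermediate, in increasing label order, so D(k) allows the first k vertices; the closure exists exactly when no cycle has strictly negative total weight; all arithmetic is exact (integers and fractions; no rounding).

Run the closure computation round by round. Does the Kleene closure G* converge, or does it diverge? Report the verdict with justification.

Detection: at round 0, diagonal entry (1, 1) turns strictly negative.
Key observation: the cycle 1->1 has total weight (-9), which is strictly negative.
Answer: DIVERGES — negative cycle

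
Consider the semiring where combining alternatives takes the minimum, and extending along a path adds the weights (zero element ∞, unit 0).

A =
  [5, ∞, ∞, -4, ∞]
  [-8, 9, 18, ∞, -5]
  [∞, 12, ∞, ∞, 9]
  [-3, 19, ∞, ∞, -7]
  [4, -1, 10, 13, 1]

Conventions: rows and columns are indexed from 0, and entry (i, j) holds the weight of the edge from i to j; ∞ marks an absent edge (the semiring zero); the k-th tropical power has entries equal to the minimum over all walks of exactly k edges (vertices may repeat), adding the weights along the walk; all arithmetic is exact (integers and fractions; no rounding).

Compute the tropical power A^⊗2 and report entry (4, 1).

A^⊗2:
  [-7, 15, ∞, 1, -11]
  [-3, -6, 5, -12, -4]
  [4, 8, 19, 22, 7]
  [-3, -8, 3, -7, -6]
  [-9, 0, 11, 0, -6]
Key observation: the optimum is the walk 4->4->1, with weight 1 + (-1) = 0.
Optimal value attained by: walk 4->4->1.
Answer: (A^⊗2)[4][1] = 0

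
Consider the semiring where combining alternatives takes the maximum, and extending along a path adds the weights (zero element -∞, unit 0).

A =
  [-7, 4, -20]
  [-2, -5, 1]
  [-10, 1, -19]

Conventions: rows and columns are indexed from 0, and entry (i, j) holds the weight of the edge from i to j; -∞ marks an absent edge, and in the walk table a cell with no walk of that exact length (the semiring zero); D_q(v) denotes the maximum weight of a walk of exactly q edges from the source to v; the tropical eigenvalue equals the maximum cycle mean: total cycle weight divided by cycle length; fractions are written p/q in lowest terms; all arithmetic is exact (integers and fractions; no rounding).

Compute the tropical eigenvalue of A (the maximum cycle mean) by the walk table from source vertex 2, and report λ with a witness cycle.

q=0: [-∞, -∞, 0]
q=1: [-10, 1, -19]
q=2: [-1, -4, 2]
q=3: [-6, 3, -3]
Optimal cycle mean attained by: cycle 0->1->0, total 4 + (-2), length 2.
Answer: λ = 1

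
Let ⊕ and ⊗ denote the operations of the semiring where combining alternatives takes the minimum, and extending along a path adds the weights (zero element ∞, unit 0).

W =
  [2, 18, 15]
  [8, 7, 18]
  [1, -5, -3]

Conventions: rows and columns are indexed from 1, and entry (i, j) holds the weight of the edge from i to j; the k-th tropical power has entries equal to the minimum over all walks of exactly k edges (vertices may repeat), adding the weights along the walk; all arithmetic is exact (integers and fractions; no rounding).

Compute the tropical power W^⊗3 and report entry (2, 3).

W^⊗2:
  [4, 10, 12]
  [10, 13, 15]
  [-2, -8, -6]
W^⊗3:
  [6, 7, 9]
  [12, 10, 12]
  [-5, -11, -9]
Key observation: the optimum is the walk 2->3->3->3, with weight 18 + (-3) + (-3) = 12.
Optimal value attained by: walk 2->3->3->3.
Answer: (W^⊗3)[2][3] = 12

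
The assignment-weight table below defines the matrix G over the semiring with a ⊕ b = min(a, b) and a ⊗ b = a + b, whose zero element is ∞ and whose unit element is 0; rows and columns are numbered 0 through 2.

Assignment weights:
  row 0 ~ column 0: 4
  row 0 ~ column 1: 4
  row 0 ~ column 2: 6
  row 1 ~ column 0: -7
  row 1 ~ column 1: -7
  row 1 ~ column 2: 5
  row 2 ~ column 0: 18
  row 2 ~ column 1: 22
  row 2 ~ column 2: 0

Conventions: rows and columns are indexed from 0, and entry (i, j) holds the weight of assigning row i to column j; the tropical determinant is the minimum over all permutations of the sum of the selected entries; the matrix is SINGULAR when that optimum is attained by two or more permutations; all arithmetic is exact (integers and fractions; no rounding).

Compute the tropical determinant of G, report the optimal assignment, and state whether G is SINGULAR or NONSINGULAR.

σ = (0, 1, 2): 4 + (-7) + 0 = -3
σ = (0, 2, 1): 4 + 5 + 22 = 31
σ = (1, 0, 2): 4 + (-7) + 0 = -3
σ = (1, 2, 0): 4 + 5 + 18 = 27
σ = (2, 0, 1): 6 + (-7) + 22 = 21
σ = (2, 1, 0): 6 + (-7) + 18 = 17
Optimal value attained by: σ = (0, 1, 2).
Answer: det⊕(G) = -3; verdict: SINGULAR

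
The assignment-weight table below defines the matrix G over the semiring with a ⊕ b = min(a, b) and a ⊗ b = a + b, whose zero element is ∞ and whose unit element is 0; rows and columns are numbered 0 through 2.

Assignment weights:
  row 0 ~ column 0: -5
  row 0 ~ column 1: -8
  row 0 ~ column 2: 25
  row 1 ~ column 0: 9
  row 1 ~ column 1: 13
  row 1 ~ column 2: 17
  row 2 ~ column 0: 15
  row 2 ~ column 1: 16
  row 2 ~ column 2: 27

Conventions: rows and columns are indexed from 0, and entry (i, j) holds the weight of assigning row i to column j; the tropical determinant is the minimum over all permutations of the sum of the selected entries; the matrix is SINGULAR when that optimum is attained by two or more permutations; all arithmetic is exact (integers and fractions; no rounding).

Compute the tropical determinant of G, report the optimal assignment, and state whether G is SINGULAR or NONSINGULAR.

σ = (0, 1, 2): (-5) + 13 + 27 = 35
σ = (0, 2, 1): (-5) + 17 + 16 = 28
σ = (1, 0, 2): (-8) + 9 + 27 = 28
σ = (1, 2, 0): (-8) + 17 + 15 = 24
σ = (2, 0, 1): 25 + 9 + 16 = 50
σ = (2, 1, 0): 25 + 13 + 15 = 53
Optimal value attained by: σ = (1, 2, 0).
Answer: det⊕(G) = 24; verdict: NONSINGULAR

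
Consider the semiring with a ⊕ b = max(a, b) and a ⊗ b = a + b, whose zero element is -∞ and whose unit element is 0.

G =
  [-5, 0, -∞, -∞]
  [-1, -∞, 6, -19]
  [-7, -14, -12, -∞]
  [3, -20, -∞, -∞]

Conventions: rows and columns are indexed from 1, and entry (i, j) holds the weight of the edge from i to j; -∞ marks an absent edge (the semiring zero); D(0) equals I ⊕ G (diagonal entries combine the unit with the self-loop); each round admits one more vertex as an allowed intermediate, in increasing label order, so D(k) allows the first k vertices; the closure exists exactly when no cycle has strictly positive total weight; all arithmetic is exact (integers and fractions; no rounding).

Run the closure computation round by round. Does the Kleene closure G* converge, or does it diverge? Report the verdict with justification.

D(0):
  [0, 0, -∞, -∞]
  [-1, 0, 6, -19]
  [-7, -14, 0, -∞]
  [3, -20, -∞, 0]
D(1):
  [0, 0, -∞, -∞]
  [-1, 0, 6, -19]
  [-7, -7, 0, -∞]
  [3, 3, -∞, 0]
D(2):
  [0, 0, 6, -19]
  [-1, 0, 6, -19]
  [-7, -7, 0, -26]
  [3, 3, 9, 0]
D(3):
  [0, 0, 6, -19]
  [-1, 0, 6, -19]
  [-7, -7, 0, -26]
  [3, 3, 9, 0]
D(4):
  [0, 0, 6, -19]
  [-1, 0, 6, -19]
  [-7, -7, 0, -26]
  [3, 3, 9, 0]
Key observation: every diagonal entry stays at the unit through all rounds, so no improving cycle exists.
Answer: CONVERGES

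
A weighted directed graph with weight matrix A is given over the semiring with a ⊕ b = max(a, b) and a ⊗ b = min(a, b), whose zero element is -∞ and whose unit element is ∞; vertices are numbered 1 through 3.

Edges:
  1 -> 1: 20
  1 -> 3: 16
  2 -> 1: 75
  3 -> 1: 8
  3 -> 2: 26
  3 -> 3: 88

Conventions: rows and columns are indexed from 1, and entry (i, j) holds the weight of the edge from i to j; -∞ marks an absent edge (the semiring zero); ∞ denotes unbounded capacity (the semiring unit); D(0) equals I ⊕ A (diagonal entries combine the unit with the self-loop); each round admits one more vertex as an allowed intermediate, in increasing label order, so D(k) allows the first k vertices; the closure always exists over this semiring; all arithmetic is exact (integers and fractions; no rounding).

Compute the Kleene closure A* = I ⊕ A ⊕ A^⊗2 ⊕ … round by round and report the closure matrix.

D(0):
  [∞, -∞, 16]
  [75, ∞, -∞]
  [8, 26, ∞]
D(1):
  [∞, -∞, 16]
  [75, ∞, 16]
  [8, 26, ∞]
D(2):
  [∞, -∞, 16]
  [75, ∞, 16]
  [26, 26, ∞]
D(3):
  [∞, 16, 16]
  [75, ∞, 16]
  [26, 26, ∞]
Answer: A* = [[∞, 16, 16], [75, ∞, 16], [26, 26, ∞]]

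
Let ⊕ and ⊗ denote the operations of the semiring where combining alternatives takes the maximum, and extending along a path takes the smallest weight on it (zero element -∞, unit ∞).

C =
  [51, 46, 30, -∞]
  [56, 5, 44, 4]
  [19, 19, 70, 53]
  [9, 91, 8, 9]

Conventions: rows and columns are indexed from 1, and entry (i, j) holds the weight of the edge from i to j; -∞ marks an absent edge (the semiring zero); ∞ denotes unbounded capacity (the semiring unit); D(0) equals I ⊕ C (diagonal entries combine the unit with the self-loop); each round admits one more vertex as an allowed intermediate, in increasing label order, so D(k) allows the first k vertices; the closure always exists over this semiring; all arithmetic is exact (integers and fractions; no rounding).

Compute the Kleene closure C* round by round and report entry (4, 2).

D(0):
  [∞, 46, 30, -∞]
  [56, ∞, 44, 4]
  [19, 19, ∞, 53]
  [9, 91, 8, ∞]
D(1):
  [∞, 46, 30, -∞]
  [56, ∞, 44, 4]
  [19, 19, ∞, 53]
  [9, 91, 9, ∞]
D(2):
  [∞, 46, 44, 4]
  [56, ∞, 44, 4]
  [19, 19, ∞, 53]
  [56, 91, 44, ∞]
D(3):
  [∞, 46, 44, 44]
  [56, ∞, 44, 44]
  [19, 19, ∞, 53]
  [56, 91, 44, ∞]
D(4):
  [∞, 46, 44, 44]
  [56, ∞, 44, 44]
  [53, 53, ∞, 53]
  [56, 91, 44, ∞]
Answer: C*[4][2] = 91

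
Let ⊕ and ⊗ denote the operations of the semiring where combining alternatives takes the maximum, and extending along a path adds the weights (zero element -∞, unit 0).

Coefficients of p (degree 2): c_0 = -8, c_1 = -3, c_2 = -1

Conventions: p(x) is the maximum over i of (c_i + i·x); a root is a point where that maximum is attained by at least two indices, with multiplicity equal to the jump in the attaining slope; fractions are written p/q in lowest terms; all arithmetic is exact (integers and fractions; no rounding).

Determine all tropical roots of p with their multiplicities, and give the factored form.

hull edge (i=0, c=-8) to (i=1, c=-3): slope 5, span 1
hull edge (i=1, c=-3) to (i=2, c=-1): slope 2, span 1
Factored form: p(x) = -1 ⊗ (x ⊕ (-5)) ⊗ (x ⊕ (-2))
Answer: roots = -5 (mult 1), -2 (mult 1)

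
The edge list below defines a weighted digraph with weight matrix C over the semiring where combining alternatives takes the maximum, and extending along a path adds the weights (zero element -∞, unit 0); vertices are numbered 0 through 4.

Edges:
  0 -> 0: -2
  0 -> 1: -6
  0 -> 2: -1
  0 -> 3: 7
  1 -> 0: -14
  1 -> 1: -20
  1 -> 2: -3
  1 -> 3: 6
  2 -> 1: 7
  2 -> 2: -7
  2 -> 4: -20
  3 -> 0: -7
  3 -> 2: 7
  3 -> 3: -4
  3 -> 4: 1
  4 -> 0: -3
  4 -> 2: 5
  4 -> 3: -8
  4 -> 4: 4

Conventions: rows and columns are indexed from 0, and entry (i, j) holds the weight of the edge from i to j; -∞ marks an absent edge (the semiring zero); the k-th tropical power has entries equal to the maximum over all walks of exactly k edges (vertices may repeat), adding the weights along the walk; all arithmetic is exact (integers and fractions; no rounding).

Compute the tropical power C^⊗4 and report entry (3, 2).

C^⊗2:
  [0, 6, 14, 5, 8]
  [-1, 4, 13, 2, 7]
  [-7, 0, 4, 13, -16]
  [-2, 14, 6, 0, 5]
  [1, 12, 9, 4, 8]
C^⊗3:
  [5, 21, 13, 12, 12]
  [4, 20, 12, 10, 11]
  [6, 11, 20, 9, 14]
  [2, 13, 11, 20, 9]
  [5, 16, 13, 18, 12]
C^⊗4:
  [9, 20, 19, 27, 16]
  [8, 19, 17, 26, 15]
  [11, 27, 19, 17, 18]
  [13, 18, 27, 19, 21]
  [11, 20, 25, 22, 19]
Key observation: the optimum is the walk 3->2->1->3->2, with weight 7 + 7 + 6 + 7 = 27.
Optimal value attained by: walk 3->2->1->3->2.
Answer: (C^⊗4)[3][2] = 27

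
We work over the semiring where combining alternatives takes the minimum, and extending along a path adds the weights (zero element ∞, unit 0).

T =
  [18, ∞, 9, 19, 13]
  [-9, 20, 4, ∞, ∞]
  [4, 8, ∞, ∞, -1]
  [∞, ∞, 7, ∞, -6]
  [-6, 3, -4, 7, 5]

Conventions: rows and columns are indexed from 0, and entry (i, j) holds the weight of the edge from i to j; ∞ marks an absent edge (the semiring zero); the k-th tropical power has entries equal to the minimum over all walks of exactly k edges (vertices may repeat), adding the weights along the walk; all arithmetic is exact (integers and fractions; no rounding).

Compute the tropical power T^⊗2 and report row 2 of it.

T^⊗2:
  [7, 16, 9, 20, 8]
  [8, 12, 0, 10, 3]
  [-7, 2, -5, 6, 4]
  [-12, -3, -10, 1, -1]
  [-6, 4, 1, 12, -5]
Answer: row 2 of T^⊗2 = [-7, 2, -5, 6, 4]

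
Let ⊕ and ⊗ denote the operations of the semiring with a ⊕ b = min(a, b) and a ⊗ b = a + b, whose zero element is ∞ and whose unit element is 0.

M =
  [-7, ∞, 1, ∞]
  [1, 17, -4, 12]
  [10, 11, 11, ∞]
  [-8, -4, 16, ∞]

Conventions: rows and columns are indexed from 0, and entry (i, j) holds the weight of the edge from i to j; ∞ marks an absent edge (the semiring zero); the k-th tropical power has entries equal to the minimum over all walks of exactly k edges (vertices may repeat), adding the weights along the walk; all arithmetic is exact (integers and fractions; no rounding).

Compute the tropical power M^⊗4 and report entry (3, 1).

M^⊗2:
  [-14, 12, -6, ∞]
  [-6, 7, 2, 29]
  [3, 22, 7, 23]
  [-15, 13, -8, 8]
M^⊗3:
  [-21, 5, -13, 24]
  [-13, 13, -5, 19]
  [-4, 18, 4, 34]
  [-22, 3, -14, 25]
M^⊗4:
  [-28, -2, -20, 17]
  [-20, 6, -12, 25]
  [-11, 15, -3, 30]
  [-29, -3, -21, 15]
Key observation: the optimum is the walk 3->0->0->2->1, with weight (-8) + (-7) + 1 + 11 = -3.
Optimal value attained by: walk 3->0->0->2->1.
Answer: (M^⊗4)[3][1] = -3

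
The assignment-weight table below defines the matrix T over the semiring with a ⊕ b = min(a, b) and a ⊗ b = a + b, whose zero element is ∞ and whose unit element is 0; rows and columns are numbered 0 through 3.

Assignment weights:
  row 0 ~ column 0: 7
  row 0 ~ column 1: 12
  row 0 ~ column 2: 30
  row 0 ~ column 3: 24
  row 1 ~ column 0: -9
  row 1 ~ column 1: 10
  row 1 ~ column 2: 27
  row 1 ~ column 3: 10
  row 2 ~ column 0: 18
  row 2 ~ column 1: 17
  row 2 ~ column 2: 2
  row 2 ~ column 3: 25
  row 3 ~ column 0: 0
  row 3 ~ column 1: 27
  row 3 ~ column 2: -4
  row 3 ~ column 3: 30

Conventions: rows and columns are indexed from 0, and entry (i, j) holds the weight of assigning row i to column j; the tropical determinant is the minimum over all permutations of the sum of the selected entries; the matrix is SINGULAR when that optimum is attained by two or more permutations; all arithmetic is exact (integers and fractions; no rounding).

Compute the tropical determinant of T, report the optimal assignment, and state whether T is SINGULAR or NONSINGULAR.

σ = (0, 1, 2, 3): 7 + 10 + 2 + 30 = 49
σ = (0, 1, 3, 2): 7 + 10 + 25 + (-4) = 38
σ = (0, 2, 1, 3): 7 + 27 + 17 + 30 = 81
σ = (0, 2, 3, 1): 7 + 27 + 25 + 27 = 86
σ = (0, 3, 1, 2): 7 + 10 + 17 + (-4) = 30
σ = (0, 3, 2, 1): 7 + 10 + 2 + 27 = 46
σ = (1, 0, 2, 3): 12 + (-9) + 2 + 30 = 35
σ = (1, 0, 3, 2): 12 + (-9) + 25 + (-4) = 24
σ = (1, 2, 0, 3): 12 + 27 + 18 + 30 = 87
σ = (1, 2, 3, 0): 12 + 27 + 25 + 0 = 64
σ = (1, 3, 0, 2): 12 + 10 + 18 + (-4) = 36
σ = (1, 3, 2, 0): 12 + 10 + 2 + 0 = 24
σ = (2, 0, 1, 3): 30 + (-9) + 17 + 30 = 68
σ = (2, 0, 3, 1): 30 + (-9) + 25 + 27 = 73
σ = (2, 1, 0, 3): 30 + 10 + 18 + 30 = 88
σ = (2, 1, 3, 0): 30 + 10 + 25 + 0 = 65
σ = (2, 3, 0, 1): 30 + 10 + 18 + 27 = 85
σ = (2, 3, 1, 0): 30 + 10 + 17 + 0 = 57
σ = (3, 0, 1, 2): 24 + (-9) + 17 + (-4) = 28
σ = (3, 0, 2, 1): 24 + (-9) + 2 + 27 = 44
σ = (3, 1, 0, 2): 24 + 10 + 18 + (-4) = 48
σ = (3, 1, 2, 0): 24 + 10 + 2 + 0 = 36
σ = (3, 2, 0, 1): 24 + 27 + 18 + 27 = 96
σ = (3, 2, 1, 0): 24 + 27 + 17 + 0 = 68
Optimal value attained by: σ = (1, 0, 3, 2).
Answer: det⊕(T) = 24; verdict: SINGULAR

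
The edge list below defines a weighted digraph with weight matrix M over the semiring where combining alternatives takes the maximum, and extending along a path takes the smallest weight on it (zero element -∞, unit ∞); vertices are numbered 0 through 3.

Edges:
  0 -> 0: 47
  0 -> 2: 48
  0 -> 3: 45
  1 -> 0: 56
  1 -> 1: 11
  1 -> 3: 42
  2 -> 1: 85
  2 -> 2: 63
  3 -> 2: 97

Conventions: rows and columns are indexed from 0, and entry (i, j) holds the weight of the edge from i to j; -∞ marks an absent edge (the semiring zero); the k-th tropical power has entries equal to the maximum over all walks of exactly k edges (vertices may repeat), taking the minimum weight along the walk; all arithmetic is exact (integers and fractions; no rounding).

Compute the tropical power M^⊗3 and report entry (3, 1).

M^⊗2:
  [47, 48, 48, 45]
  [47, 11, 48, 45]
  [56, 63, 63, 42]
  [-∞, 85, 63, -∞]
M^⊗3:
  [48, 48, 48, 45]
  [47, 48, 48, 45]
  [56, 63, 63, 45]
  [56, 63, 63, 42]
Key observation: the optimum is the walk 3->2->2->1, with weight 97 min 63 min 85 = 63.
Optimal value attained by: walk 3->2->2->1.
Answer: (M^⊗3)[3][1] = 63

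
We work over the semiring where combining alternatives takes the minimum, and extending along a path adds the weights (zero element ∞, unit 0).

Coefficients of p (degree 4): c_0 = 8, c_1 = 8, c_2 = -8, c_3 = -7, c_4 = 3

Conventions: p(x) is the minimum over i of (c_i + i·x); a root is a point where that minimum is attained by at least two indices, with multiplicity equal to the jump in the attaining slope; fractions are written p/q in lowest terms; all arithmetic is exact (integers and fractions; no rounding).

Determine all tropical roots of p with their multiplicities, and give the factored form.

hull edge (i=0, c=8) to (i=2, c=-8): slope -8, span 2
hull edge (i=2, c=-8) to (i=3, c=-7): slope 1, span 1
hull edge (i=3, c=-7) to (i=4, c=3): slope 10, span 1
Factored form: p(x) = 3 ⊗ (x ⊕ (-10)) ⊗ (x ⊕ (-1)) ⊗ (x ⊕ 8) ⊗ (x ⊕ 8)
Answer: roots = -10 (mult 1), -1 (mult 1), 8 (mult 2)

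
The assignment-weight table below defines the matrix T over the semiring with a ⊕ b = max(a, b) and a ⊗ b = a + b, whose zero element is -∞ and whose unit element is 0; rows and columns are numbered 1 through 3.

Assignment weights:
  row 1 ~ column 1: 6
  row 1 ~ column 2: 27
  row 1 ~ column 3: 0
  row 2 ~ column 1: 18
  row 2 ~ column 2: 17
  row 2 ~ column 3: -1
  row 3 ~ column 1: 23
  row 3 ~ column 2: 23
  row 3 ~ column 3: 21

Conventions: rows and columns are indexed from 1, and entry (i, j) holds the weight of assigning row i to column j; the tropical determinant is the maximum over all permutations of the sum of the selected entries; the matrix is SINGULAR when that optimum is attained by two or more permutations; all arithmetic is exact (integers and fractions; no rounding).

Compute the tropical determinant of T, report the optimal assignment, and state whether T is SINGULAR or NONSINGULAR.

σ = (1, 2, 3): 6 + 17 + 21 = 44
σ = (1, 3, 2): 6 + (-1) + 23 = 28
σ = (2, 1, 3): 27 + 18 + 21 = 66
σ = (2, 3, 1): 27 + (-1) + 23 = 49
σ = (3, 1, 2): 0 + 18 + 23 = 41
σ = (3, 2, 1): 0 + 17 + 23 = 40
Optimal value attained by: σ = (2, 1, 3).
Answer: det⊕(T) = 66; verdict: NONSINGULAR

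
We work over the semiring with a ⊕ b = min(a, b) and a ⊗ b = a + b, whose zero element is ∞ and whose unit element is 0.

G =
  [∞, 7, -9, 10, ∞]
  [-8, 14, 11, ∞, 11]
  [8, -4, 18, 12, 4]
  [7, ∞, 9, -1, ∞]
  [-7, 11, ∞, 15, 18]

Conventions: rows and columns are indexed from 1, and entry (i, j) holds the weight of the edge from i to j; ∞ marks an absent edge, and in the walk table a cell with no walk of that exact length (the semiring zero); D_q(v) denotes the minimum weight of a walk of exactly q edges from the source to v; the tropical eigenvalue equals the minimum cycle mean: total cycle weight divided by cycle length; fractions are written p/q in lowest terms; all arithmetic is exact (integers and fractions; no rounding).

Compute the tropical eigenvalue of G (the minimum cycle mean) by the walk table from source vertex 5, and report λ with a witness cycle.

q=0: [∞, ∞, ∞, ∞, 0]
q=1: [-7, 11, ∞, 15, 18]
q=2: [3, 0, -16, 3, 22]
q=3: [-8, -20, -6, -4, -12]
q=4: [-28, -10, -17, -5, -9]
q=5: [-18, -21, -37, -18, -13]
Optimal cycle mean attained by: cycle 1->3->2->1, total (-9) + (-4) + (-8), length 3.
Answer: λ = -7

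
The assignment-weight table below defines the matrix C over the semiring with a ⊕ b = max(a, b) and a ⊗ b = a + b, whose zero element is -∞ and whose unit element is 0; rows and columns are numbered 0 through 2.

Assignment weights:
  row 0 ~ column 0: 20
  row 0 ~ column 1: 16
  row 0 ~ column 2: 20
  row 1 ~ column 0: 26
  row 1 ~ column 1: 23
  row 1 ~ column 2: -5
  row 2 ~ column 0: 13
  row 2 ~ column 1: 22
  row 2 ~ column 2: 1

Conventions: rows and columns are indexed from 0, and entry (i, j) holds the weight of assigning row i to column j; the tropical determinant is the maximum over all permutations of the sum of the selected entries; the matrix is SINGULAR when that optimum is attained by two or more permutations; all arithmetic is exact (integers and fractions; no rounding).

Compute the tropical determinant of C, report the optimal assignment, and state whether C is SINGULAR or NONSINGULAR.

σ = (0, 1, 2): 20 + 23 + 1 = 44
σ = (0, 2, 1): 20 + (-5) + 22 = 37
σ = (1, 0, 2): 16 + 26 + 1 = 43
σ = (1, 2, 0): 16 + (-5) + 13 = 24
σ = (2, 0, 1): 20 + 26 + 22 = 68
σ = (2, 1, 0): 20 + 23 + 13 = 56
Optimal value attained by: σ = (2, 0, 1).
Answer: det⊕(C) = 68; verdict: NONSINGULAR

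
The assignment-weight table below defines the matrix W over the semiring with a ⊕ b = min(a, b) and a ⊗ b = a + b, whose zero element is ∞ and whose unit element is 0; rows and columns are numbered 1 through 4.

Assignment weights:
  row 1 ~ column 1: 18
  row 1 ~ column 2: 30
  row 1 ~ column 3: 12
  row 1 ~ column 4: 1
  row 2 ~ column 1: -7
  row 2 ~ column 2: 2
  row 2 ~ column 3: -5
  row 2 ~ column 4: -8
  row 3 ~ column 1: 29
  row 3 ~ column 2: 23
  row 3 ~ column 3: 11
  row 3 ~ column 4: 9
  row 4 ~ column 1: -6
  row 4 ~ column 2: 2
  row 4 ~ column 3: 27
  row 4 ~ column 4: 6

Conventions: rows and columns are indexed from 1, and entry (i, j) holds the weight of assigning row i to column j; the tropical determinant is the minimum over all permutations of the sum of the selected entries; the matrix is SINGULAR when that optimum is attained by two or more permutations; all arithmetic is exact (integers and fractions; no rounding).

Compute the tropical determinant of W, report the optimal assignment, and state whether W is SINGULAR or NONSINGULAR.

σ = (1, 2, 3, 4): 18 + 2 + 11 + 6 = 37
σ = (1, 2, 4, 3): 18 + 2 + 9 + 27 = 56
σ = (1, 3, 2, 4): 18 + (-5) + 23 + 6 = 42
σ = (1, 3, 4, 2): 18 + (-5) + 9 + 2 = 24
σ = (1, 4, 2, 3): 18 + (-8) + 23 + 27 = 60
σ = (1, 4, 3, 2): 18 + (-8) + 11 + 2 = 23
σ = (2, 1, 3, 4): 30 + (-7) + 11 + 6 = 40
σ = (2, 1, 4, 3): 30 + (-7) + 9 + 27 = 59
σ = (2, 3, 1, 4): 30 + (-5) + 29 + 6 = 60
σ = (2, 3, 4, 1): 30 + (-5) + 9 + (-6) = 28
σ = (2, 4, 1, 3): 30 + (-8) + 29 + 27 = 78
σ = (2, 4, 3, 1): 30 + (-8) + 11 + (-6) = 27
σ = (3, 1, 2, 4): 12 + (-7) + 23 + 6 = 34
σ = (3, 1, 4, 2): 12 + (-7) + 9 + 2 = 16
σ = (3, 2, 1, 4): 12 + 2 + 29 + 6 = 49
σ = (3, 2, 4, 1): 12 + 2 + 9 + (-6) = 17
σ = (3, 4, 1, 2): 12 + (-8) + 29 + 2 = 35
σ = (3, 4, 2, 1): 12 + (-8) + 23 + (-6) = 21
σ = (4, 1, 2, 3): 1 + (-7) + 23 + 27 = 44
σ = (4, 1, 3, 2): 1 + (-7) + 11 + 2 = 7
σ = (4, 2, 1, 3): 1 + 2 + 29 + 27 = 59
σ = (4, 2, 3, 1): 1 + 2 + 11 + (-6) = 8
σ = (4, 3, 1, 2): 1 + (-5) + 29 + 2 = 27
σ = (4, 3, 2, 1): 1 + (-5) + 23 + (-6) = 13
Optimal value attained by: σ = (4, 1, 3, 2).
Answer: det⊕(W) = 7; verdict: NONSINGULAR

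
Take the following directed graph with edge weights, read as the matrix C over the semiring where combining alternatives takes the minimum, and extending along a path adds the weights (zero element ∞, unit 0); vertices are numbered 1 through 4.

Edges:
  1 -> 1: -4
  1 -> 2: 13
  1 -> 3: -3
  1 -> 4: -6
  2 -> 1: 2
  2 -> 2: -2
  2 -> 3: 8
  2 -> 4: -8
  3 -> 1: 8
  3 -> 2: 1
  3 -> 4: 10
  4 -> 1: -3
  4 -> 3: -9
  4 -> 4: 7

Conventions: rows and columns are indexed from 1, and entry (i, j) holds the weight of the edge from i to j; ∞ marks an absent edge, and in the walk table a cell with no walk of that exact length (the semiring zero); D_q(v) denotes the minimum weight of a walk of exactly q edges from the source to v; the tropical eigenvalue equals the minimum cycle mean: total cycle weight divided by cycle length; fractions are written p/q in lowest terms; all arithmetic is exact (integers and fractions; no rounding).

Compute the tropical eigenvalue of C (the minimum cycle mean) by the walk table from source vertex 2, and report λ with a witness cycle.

q=0: [∞, 0, ∞, ∞]
q=1: [2, -2, 8, -8]
q=2: [-11, -4, -17, -10]
q=3: [-15, -16, -19, -17]
q=4: [-20, -18, -26, -24]
Optimal cycle mean attained by: cycle 2->4->3->2, total (-8) + (-9) + 1, length 3.
Answer: λ = -16/3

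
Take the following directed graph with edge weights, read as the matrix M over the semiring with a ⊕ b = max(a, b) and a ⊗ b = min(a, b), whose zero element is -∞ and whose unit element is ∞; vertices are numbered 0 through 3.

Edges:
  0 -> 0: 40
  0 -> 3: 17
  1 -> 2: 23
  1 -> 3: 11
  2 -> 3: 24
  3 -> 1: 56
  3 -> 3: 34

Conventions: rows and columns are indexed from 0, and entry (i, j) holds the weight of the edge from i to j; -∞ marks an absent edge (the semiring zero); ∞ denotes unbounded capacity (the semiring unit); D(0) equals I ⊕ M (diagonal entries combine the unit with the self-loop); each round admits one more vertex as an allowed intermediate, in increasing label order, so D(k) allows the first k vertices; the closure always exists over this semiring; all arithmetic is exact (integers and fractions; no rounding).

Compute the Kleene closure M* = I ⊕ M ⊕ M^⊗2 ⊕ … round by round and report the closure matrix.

D(0):
  [∞, -∞, -∞, 17]
  [-∞, ∞, 23, 11]
  [-∞, -∞, ∞, 24]
  [-∞, 56, -∞, ∞]
D(1):
  [∞, -∞, -∞, 17]
  [-∞, ∞, 23, 11]
  [-∞, -∞, ∞, 24]
  [-∞, 56, -∞, ∞]
D(2):
  [∞, -∞, -∞, 17]
  [-∞, ∞, 23, 11]
  [-∞, -∞, ∞, 24]
  [-∞, 56, 23, ∞]
D(3):
  [∞, -∞, -∞, 17]
  [-∞, ∞, 23, 23]
  [-∞, -∞, ∞, 24]
  [-∞, 56, 23, ∞]
D(4):
  [∞, 17, 17, 17]
  [-∞, ∞, 23, 23]
  [-∞, 24, ∞, 24]
  [-∞, 56, 23, ∞]
Answer: M* = [[∞, 17, 17, 17], [-∞, ∞, 23, 23], [-∞, 24, ∞, 24], [-∞, 56, 23, ∞]]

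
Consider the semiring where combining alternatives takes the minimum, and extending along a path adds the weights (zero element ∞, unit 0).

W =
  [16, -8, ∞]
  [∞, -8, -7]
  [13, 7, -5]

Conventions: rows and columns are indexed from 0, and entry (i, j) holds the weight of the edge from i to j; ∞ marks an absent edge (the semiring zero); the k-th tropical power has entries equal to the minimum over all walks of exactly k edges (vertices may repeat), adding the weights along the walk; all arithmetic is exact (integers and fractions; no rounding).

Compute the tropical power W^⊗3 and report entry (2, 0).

W^⊗2:
  [32, -16, -15]
  [6, -16, -15]
  [8, -1, -10]
W^⊗3:
  [-2, -24, -23]
  [-2, -24, -23]
  [3, -9, -15]
Key observation: the optimum is the walk 2->2->2->0, with weight (-5) + (-5) + 13 = 3.
Optimal value attained by: walk 2->2->2->0.
Answer: (W^⊗3)[2][0] = 3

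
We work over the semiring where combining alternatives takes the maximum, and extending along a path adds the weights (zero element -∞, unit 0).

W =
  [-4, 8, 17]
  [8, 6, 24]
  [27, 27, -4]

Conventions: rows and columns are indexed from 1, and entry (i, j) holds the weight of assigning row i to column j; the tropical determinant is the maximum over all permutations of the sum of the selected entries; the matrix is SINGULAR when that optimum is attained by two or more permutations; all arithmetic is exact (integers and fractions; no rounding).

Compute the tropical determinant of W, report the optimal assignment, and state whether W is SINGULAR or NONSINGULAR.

σ = (1, 2, 3): (-4) + 6 + (-4) = -2
σ = (1, 3, 2): (-4) + 24 + 27 = 47
σ = (2, 1, 3): 8 + 8 + (-4) = 12
σ = (2, 3, 1): 8 + 24 + 27 = 59
σ = (3, 1, 2): 17 + 8 + 27 = 52
σ = (3, 2, 1): 17 + 6 + 27 = 50
Optimal value attained by: σ = (2, 3, 1).
Answer: det⊕(W) = 59; verdict: NONSINGULAR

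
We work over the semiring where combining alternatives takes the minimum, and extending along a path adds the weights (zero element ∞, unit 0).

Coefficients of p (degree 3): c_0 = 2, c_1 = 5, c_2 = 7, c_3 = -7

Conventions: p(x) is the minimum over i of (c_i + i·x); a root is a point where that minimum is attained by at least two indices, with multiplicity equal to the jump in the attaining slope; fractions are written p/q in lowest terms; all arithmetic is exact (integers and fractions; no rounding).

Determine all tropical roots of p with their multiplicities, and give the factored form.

hull edge (i=0, c=2) to (i=3, c=-7): slope -3, span 3
Factored form: p(x) = -7 ⊗ (x ⊕ 3) ⊗ (x ⊕ 3) ⊗ (x ⊕ 3)
Answer: roots = 3 (mult 3)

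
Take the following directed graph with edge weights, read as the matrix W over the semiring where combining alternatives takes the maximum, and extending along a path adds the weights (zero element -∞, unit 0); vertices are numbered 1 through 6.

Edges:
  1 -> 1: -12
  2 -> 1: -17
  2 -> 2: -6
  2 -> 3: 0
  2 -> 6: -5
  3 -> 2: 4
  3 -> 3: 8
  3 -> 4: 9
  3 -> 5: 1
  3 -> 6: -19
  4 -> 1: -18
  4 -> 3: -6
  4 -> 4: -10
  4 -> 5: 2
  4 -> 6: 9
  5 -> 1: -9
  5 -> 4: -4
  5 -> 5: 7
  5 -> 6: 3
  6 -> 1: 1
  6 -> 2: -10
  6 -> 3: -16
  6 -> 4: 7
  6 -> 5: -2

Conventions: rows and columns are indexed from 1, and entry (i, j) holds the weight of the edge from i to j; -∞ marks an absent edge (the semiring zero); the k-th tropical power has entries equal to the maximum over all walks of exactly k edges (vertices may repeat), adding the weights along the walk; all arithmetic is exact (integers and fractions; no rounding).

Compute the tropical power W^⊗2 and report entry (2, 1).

W^⊗2:
  [-24, -∞, -∞, -∞, -∞, -∞]
  [-4, 4, 8, 9, 1, -11]
  [-8, 12, 16, 17, 11, 18]
  [10, -1, 2, 16, 9, 5]
  [4, -7, -10, 10, 14, 10]
  [-11, -12, 1, -3, 9, 16]
Key observation: the optimum is the walk 2->6->1, with weight (-5) + 1 = -4.
Optimal value attained by: walk 2->6->1.
Answer: (W^⊗2)[2][1] = -4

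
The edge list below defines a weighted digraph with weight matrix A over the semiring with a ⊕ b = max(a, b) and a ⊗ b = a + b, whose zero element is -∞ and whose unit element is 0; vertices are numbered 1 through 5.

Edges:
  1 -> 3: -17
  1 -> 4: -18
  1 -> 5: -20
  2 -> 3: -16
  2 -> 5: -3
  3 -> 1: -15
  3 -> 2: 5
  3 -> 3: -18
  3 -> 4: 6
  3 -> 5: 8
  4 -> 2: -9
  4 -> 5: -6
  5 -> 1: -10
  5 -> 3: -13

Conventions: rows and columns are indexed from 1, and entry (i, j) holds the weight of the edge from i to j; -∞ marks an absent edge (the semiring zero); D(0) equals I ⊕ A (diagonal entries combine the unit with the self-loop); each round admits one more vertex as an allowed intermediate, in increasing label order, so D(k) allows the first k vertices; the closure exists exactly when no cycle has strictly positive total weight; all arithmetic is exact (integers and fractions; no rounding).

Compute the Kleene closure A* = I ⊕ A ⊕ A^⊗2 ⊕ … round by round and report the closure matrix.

D(0):
  [0, -∞, -17, -18, -20]
  [-∞, 0, -16, -∞, -3]
  [-15, 5, 0, 6, 8]
  [-∞, -9, -∞, 0, -6]
  [-10, -∞, -13, -∞, 0]
D(1):
  [0, -∞, -17, -18, -20]
  [-∞, 0, -16, -∞, -3]
  [-15, 5, 0, 6, 8]
  [-∞, -9, -∞, 0, -6]
  [-10, -∞, -13, -28, 0]
D(2):
  [0, -∞, -17, -18, -20]
  [-∞, 0, -16, -∞, -3]
  [-15, 5, 0, 6, 8]
  [-∞, -9, -25, 0, -6]
  [-10, -∞, -13, -28, 0]
D(3):
  [0, -12, -17, -11, -9]
  [-31, 0, -16, -10, -3]
  [-15, 5, 0, 6, 8]
  [-40, -9, -25, 0, -6]
  [-10, -8, -13, -7, 0]
D(4):
  [0, -12, -17, -11, -9]
  [-31, 0, -16, -10, -3]
  [-15, 5, 0, 6, 8]
  [-40, -9, -25, 0, -6]
  [-10, -8, -13, -7, 0]
D(5):
  [0, -12, -17, -11, -9]
  [-13, 0, -16, -10, -3]
  [-2, 5, 0, 6, 8]
  [-16, -9, -19, 0, -6]
  [-10, -8, -13, -7, 0]
Answer: A* = [[0, -12, -17, -11, -9], [-13, 0, -16, -10, -3], [-2, 5, 0, 6, 8], [-16, -9, -19, 0, -6], [-10, -8, -13, -7, 0]]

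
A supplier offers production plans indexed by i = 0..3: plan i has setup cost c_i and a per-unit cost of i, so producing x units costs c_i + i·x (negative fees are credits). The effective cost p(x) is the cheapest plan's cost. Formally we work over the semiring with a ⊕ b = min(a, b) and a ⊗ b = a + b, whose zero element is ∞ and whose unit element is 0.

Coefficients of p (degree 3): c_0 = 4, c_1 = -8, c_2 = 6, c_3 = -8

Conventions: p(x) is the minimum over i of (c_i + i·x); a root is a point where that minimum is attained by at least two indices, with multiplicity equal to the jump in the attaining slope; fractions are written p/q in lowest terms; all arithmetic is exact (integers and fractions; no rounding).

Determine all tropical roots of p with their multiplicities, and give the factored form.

hull edge (i=0, c=4) to (i=1, c=-8): slope -12, span 1
hull edge (i=1, c=-8) to (i=3, c=-8): slope 0, span 2
Factored form: p(x) = -8 ⊗ (x ⊕ 0) ⊗ (x ⊕ 0) ⊗ (x ⊕ 12)
Answer: roots = 0 (mult 2), 12 (mult 1)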